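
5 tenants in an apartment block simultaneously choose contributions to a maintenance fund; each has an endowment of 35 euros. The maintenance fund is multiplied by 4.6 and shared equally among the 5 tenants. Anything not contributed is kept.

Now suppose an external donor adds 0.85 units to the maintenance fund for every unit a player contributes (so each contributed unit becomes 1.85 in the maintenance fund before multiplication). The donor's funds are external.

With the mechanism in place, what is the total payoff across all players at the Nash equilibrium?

1489.25 euros

With the mechanism, a contributed unit returns 4.6 × 1.85 / 5 = 1.7020 per unit of net cost to the contributor — now above 1 — so contributing fully is weakly dominant for every player.
So the Nash equilibrium is full contribution by all 5; the group earns 4.6 × 1.85 × 175 = 1489.25.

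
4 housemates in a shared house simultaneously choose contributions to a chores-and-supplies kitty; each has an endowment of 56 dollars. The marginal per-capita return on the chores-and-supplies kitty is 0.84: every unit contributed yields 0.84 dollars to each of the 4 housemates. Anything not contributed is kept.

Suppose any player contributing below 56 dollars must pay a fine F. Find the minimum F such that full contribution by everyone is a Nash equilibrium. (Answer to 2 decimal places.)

Given the others contribute fully, the best deviation is to contribute 0 (any partial contribution still incurs the fine and gives up units whose private return 0.84 is below 1).
Deviating from 56 to 0 saves 56 dollars but forfeits the deviator's share of the drop in the chores-and-supplies kitty: 0.84 × 56 = 47.04.
So the deviation gain is 56 − 47.04 = 8.96, and the fine must be at least 8.96 dollars to wipe it out.

8.96 dollars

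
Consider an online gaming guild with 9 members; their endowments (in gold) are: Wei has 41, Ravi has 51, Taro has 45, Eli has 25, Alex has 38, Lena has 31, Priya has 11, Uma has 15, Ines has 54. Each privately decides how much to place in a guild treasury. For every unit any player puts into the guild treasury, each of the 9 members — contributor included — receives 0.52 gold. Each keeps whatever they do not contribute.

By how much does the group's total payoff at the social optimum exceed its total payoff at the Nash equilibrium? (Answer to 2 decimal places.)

1144.48 gold

The private return per contributed unit is 0.52 < 1 for everyone, so the Nash equilibrium is zero contribution and the group total is Σ E_j = 41 + 51 + 45 + 25 + 38 + 31 + 11 + 15 + 54 = 311.
Each contributed unit returns 4.680 to the group, so the social optimum is full contribution by everyone: group total = 4.680 × 311 = 1455.48.
Efficiency loss = (4.680 − 1) × 311 = 1144.48.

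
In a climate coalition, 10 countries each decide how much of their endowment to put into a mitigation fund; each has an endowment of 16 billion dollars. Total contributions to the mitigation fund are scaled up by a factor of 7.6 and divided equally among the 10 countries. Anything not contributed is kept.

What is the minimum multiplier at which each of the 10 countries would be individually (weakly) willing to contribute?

A contributed unit returns (multiplier)/10 to its contributor.
This reaches 1 exactly when the multiplier is 10.

10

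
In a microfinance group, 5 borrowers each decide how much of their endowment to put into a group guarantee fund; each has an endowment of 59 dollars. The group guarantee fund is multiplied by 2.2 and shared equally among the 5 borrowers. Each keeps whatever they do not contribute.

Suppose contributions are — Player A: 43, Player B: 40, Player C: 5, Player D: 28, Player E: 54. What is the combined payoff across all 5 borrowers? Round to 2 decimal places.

499.00 dollars

Total contributed: 43 + 40 + 5 + 28 + 54 = 170; total kept: 5 × 59 − 170 = 125.
The group guarantee fund pays out 2.2 × 170 = 374.00 in aggregate.
Group total = 125 + 374.00 = 499.00.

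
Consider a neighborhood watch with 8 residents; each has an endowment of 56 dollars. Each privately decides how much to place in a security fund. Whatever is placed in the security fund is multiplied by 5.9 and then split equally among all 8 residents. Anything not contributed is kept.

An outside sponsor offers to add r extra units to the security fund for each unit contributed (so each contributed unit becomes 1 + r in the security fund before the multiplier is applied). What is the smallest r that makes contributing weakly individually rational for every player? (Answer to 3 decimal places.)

0.356

With matching at rate r, one contributed unit becomes (1 + r) in the security fund and returns 5.9 × (1 + r) / 8 to the contributor.
Setting this equal to 1: 1 + r = 8/5.9 = 1.3559.
So the minimum matching rate is r = 1.3559 − 1 = 0.356.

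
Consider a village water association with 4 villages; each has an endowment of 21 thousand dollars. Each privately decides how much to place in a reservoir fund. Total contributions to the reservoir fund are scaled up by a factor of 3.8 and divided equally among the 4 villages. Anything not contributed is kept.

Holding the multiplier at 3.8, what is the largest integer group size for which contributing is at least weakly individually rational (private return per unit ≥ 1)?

Private return per unit is 3.8/(group size), which is ≥ 1 whenever the group size is ≤ 3.8.
The largest such integer is 3.

3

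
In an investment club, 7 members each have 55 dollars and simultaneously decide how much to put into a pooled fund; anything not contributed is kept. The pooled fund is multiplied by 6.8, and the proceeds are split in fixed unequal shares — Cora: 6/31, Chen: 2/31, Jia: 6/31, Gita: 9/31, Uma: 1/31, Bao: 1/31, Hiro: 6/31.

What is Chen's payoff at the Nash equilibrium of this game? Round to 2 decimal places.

151.52 dollars

Player j's private return per contributed unit is 6.8 × (j's share). Contributing is weakly dominant for j when that share is at least 1/6.8 = 0.1471, and contributing 0 is dominant otherwise.
Cora, Jia, Gita and Hiro clear that bar, contributing 55 each; the remaining 3 contribute 0. Total contributed: 220.
Chen keeps 55 and receives 6.8 × 220 × 2/31 = 96.52 from the pooled fund, for a payoff of 151.52.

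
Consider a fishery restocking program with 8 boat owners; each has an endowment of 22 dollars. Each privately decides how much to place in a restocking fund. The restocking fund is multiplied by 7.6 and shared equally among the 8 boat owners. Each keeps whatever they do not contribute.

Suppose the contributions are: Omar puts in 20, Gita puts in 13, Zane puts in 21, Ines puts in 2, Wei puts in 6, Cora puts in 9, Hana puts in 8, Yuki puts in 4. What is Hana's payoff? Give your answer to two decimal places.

92.85 dollars

Total contributed: 20 + 13 + 21 + 2 + 6 + 9 + 8 + 4 = 83.
Each receives 7.6 × 83 / 8 = 78.85 from the restocking fund.
Hana keeps 22 − 8 = 14, so Hana's payoff is 14 + 78.85 = 92.85.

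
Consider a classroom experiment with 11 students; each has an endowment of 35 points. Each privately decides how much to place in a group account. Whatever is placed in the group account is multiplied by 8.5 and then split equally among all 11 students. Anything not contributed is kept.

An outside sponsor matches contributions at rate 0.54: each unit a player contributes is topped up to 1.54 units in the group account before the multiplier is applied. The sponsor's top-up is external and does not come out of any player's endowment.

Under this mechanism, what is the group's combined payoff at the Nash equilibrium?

5039.65 points

With the mechanism, a contributed unit returns 8.5 × 1.54 / 11 = 1.1900 per unit of net cost to the contributor — now above 1 — so contributing fully is weakly dominant for every player.
At the Nash equilibrium everyone contributes 35. Group total payoff = 8.5 × 1.54 × 385 = 5039.65.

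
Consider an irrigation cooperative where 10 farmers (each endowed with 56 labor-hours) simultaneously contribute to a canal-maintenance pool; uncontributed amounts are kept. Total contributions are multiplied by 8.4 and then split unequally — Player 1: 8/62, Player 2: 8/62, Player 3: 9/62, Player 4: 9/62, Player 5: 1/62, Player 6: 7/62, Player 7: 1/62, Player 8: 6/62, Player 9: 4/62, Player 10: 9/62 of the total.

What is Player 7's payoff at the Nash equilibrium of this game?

93.94 labor-hours

A player with share s gets back 8.4·s per unit contributed, so full contribution is dominant for anyone with s > 1/8.4 = 0.1190 and zero contribution is dominant for anyone below.
Player 1, Player 2, Player 3, Player 4 and Player 10 are above the threshold, contributing 56 each; the remaining 5 contribute 0. Total contributed: 280.
Player 7 keeps 56 and receives 8.4 × 280 × 1/62 = 37.94 from the canal-maintenance pool, for a payoff of 93.94.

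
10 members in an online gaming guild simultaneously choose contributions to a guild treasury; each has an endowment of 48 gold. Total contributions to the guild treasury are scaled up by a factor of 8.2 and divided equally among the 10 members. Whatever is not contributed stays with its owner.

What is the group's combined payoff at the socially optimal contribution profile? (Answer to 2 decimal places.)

3936.00 gold

Each contributed unit returns 8.200 to the group as a whole (0.8200 to each of 10 players), which exceeds 1, so the social optimum is full contribution: group total = 8.200 × 480 = 3936.00.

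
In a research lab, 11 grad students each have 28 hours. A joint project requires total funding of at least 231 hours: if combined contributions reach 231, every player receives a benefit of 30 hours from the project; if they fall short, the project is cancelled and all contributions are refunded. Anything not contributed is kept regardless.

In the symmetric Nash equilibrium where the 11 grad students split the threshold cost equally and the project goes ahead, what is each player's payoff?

Equal share of the threshold: 231/11 = 21.
At this profile no one gains by cutting their contribution: any cut drops the total below 231, the project is cancelled, contributions are refunded, and the deviator ends with 28, which is less than 28 − 21 + 30 = 37. Contributing more than 21 just wastes the excess. So contributing exactly 21 is a best response.
Each player's payoff: 28 − 21 + 30 = 37.

37 hours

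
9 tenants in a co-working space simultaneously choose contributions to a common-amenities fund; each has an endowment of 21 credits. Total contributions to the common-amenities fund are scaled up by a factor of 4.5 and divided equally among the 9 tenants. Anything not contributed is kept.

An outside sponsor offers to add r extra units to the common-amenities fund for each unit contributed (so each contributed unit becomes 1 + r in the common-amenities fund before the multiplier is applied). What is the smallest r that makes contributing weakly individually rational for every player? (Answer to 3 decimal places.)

1.000

With matching at rate r, one contributed unit becomes (1 + r) in the common-amenities fund and returns 4.5 × (1 + r) / 9 to the contributor.
Setting this equal to 1: 1 + r = 9/4.5 = 2.0000.
So the minimum matching rate is r = 2.0000 − 1 = 1.000.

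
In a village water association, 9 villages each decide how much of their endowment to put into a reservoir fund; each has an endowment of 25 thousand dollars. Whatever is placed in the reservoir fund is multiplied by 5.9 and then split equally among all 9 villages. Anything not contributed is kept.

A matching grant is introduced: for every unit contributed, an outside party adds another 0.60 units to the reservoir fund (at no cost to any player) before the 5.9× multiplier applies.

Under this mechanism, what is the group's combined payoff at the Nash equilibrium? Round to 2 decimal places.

The effective private return per unit is now 5.9 × 1.60 / 9 = 1.0489 > 1, so every player's dominant strategy flips to full contribution.
So the Nash equilibrium is full contribution by all 9; the group earns 5.9 × 1.60 × 225 = 2124.00.

2124.00 thousand dollars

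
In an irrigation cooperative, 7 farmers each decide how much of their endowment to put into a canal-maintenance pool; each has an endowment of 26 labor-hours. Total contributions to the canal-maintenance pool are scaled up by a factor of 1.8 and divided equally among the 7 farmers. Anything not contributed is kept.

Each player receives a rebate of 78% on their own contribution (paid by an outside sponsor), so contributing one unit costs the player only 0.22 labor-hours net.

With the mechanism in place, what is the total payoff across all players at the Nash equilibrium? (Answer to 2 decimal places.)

469.56 labor-hours

With the mechanism, a contributed unit returns (1.8/7) / 0.22 = 1.1688 per unit of net cost to the contributor — now above 1 — so contributing fully is weakly dominant for every player.
So the Nash equilibrium is full contribution by all 7; the group earns 7 × (26 × 0.78 + 1.8 × 26) = 469.56.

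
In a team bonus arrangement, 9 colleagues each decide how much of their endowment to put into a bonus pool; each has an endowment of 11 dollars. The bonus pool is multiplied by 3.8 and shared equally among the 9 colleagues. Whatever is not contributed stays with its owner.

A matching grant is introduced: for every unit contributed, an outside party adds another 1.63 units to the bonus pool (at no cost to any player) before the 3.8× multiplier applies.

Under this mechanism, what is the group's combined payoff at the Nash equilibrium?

989.41 dollars

With the mechanism, a contributed unit returns 3.8 × 2.63 / 9 = 1.1104 per unit of net cost to the contributor — now above 1 — so contributing fully is weakly dominant for every player.
So the Nash equilibrium is full contribution by all 9; the group earns 3.8 × 2.63 × 99 = 989.41.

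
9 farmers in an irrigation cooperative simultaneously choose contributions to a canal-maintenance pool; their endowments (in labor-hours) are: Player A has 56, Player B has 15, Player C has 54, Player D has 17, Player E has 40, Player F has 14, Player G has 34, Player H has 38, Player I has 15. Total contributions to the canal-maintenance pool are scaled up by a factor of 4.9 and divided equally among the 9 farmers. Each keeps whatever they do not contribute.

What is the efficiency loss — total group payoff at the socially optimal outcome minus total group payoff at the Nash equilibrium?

1103.70 labor-hours

The private return per contributed unit is 4.9/9 = 0.5444 < 1 for every player regardless of endowment, so the Nash equilibrium is zero contribution and the group total is Σ E_j = 56 + 15 + 54 + 17 + 40 + 14 + 34 + 38 + 15 = 283.
Each contributed unit returns 4.900 to the group, so the social optimum is full contribution by everyone: group total = 4.900 × 283 = 1386.70.
Efficiency loss = (4.900 − 1) × 283 = 1103.70.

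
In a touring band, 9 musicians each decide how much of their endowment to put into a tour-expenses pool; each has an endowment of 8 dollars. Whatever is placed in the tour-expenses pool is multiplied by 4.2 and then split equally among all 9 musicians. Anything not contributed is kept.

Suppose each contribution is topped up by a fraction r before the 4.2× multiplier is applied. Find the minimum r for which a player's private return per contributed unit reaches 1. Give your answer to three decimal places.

1.143

With matching at rate r, one contributed unit becomes (1 + r) in the tour-expenses pool and returns 4.2 × (1 + r) / 9 to the contributor.
Setting this equal to 1: 1 + r = 9/4.2 = 2.1429.
So the minimum matching rate is r = 2.1429 − 1 = 1.143.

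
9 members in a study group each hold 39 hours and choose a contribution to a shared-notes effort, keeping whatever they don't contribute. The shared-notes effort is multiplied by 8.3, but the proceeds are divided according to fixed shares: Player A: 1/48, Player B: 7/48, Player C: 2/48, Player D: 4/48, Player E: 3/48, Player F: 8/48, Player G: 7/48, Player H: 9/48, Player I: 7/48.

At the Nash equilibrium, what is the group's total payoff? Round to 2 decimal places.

1774.50 hours

Each unit j contributes comes back to j as 8.3 × (j's share), so j prefers to contribute only if that share exceeds 1/8.3 = 0.1205; otherwise keeping the unit dominates.
The shares above 0.1205 belong to Player B, Player F, Player G, Player H and Player I, contributing 39 each; the remaining 4 contribute 0. Total contributed: 195.
The shared-notes effort pays out 8.3 × 195 = 1618.50 in total (split across the unequal shares, but the aggregate is all that matters for the group sum).
The 4 free-riders keep 39 each, adding 156. Group total = 156 + 1618.50 = 1774.50.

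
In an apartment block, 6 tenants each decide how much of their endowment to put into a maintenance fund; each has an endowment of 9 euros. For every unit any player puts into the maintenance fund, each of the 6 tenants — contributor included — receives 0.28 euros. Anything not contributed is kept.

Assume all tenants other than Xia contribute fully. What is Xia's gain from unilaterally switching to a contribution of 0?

Switching from a contribution of 9 to 0 lets Xia keep an extra 9 euros, but lowers the maintenance fund by 9, which costs Xia their own share of that drop: 0.28 × 9 = 2.52.
Net gain = 9 − 2.52 = 6.48. The private return per contributed unit (0.28) is below 1, so free-riding is indeed the best response regardless of what the others do.

6.48 euros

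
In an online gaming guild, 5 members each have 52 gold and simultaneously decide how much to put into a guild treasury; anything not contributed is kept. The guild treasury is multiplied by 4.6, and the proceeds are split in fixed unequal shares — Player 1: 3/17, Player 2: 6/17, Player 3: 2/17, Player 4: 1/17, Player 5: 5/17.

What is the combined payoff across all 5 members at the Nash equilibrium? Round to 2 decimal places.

Player j's private return per contributed unit is 4.6 × (j's share). Contributing is weakly dominant for j when that share is at least 1/4.6 = 0.2174, and contributing 0 is dominant otherwise.
The shares above 0.2174 belong to Player 2 and Player 5, contributing 52 each; the remaining 3 contribute 0. Total contributed: 104.
The guild treasury pays out 4.6 × 104 = 478.40 in total (split across the unequal shares, but the aggregate is all that matters for the group sum).
The 3 free-riders keep 52 each, adding 156. Group total = 156 + 478.40 = 634.40.

634.40 gold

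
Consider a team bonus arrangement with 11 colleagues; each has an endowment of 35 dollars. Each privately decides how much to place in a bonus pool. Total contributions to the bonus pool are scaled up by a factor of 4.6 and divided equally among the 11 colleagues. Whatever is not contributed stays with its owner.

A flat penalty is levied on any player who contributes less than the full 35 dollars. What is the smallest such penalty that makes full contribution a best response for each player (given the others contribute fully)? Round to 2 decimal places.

20.36 dollars

Given the others contribute fully, the best deviation is to contribute 0 (any partial contribution still incurs the fine and gives up units whose private return 0.4182 is below 1).
Deviating from 35 to 0 saves 35 dollars but forfeits the deviator's share of the drop in the bonus pool: 4.6/11 × 35 = 14.64.
So the deviation gain is 35 − 14.64 = 20.36, and the fine must be at least 20.36 dollars to wipe it out.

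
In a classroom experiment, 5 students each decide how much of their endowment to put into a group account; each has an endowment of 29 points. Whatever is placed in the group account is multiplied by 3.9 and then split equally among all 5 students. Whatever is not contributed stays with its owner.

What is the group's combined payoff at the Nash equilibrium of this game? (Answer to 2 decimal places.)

Each contributed unit returns 3.9/5 = 0.7800 to its contributor — below 1 — so contributing 0 is dominant for every player. At the Nash equilibrium everyone keeps their 29, and the group total is 5 × 29 = 145.

145.00 points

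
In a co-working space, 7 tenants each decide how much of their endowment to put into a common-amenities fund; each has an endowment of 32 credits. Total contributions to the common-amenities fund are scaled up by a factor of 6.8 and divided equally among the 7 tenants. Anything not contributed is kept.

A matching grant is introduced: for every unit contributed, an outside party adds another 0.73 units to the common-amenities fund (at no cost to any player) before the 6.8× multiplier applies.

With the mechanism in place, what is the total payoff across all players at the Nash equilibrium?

The effective private return per unit is now 6.8 × 1.73 / 7 = 1.6806 > 1, so every player's dominant strategy flips to full contribution.
So the Nash equilibrium is full contribution by all 7; the group earns 6.8 × 1.73 × 224 = 2635.14.

2635.14 credits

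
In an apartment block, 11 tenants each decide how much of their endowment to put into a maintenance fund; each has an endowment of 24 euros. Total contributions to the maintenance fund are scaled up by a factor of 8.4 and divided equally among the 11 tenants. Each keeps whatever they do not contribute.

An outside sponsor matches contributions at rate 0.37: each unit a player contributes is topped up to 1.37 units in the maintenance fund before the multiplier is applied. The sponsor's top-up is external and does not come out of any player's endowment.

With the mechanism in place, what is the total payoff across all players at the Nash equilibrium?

3038.11 euros

The effective private return per unit is now 8.4 × 1.37 / 11 = 1.0462 > 1, so every player's dominant strategy flips to full contribution.
So the Nash equilibrium is full contribution by all 11; the group earns 8.4 × 1.37 × 264 = 3038.11.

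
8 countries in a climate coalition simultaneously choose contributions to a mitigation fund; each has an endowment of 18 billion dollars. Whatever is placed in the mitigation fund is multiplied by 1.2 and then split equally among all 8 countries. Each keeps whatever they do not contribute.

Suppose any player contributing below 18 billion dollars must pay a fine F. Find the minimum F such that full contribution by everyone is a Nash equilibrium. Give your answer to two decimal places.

15.30 billion dollars

Given the others contribute fully, the best deviation is to contribute 0 (any partial contribution still incurs the fine and gives up units whose private return 0.1500 is below 1).
Deviating from 18 to 0 saves 18 billion dollars but forfeits the deviator's share of the drop in the mitigation fund: 1.2/8 × 18 = 2.70.
So the deviation gain is 18 − 2.70 = 15.30, and the fine must be at least 15.30 billion dollars to wipe it out.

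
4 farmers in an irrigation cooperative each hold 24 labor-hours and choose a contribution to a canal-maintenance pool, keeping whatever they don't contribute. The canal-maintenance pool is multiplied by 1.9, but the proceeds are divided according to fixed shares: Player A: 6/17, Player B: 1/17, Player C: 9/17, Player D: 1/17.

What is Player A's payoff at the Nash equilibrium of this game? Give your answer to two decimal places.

40.09 labor-hours

Each unit j contributes comes back to j as 1.9 × (j's share), so j prefers to contribute only if that share exceeds 1/1.9 = 0.5263; otherwise keeping the unit dominates.
Only Player C (9/17) clears that bar, contributing 24; the remaining 3 contribute 0. Total contributed: 24.
Player A keeps 24 and receives 1.9 × 24 × 6/17 = 16.09 from the canal-maintenance pool, for a payoff of 40.09.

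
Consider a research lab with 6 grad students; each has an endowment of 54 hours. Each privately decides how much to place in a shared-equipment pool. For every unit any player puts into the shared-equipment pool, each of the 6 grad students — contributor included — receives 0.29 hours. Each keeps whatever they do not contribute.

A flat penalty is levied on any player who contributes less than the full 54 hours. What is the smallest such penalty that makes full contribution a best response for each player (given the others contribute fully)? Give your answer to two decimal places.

Given the others contribute fully, the best deviation is to contribute 0 (any partial contribution still incurs the fine and gives up units whose private return 0.29 is below 1).
Deviating from 54 to 0 saves 54 hours but forfeits the deviator's share of the drop in the shared-equipment pool: 0.29 × 54 = 15.66.
So the deviation gain is 54 − 15.66 = 38.34, and the fine must be at least 38.34 hours to wipe it out.

38.34 hours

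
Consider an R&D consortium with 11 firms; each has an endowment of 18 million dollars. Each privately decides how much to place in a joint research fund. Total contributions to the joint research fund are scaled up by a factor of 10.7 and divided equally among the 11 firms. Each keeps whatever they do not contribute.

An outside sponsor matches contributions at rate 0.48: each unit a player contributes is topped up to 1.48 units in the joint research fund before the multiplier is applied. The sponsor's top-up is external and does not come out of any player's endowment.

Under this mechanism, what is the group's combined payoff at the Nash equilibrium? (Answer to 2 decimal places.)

The effective private return per unit is now 10.7 × 1.48 / 11 = 1.4396 > 1, so every player's dominant strategy flips to full contribution.
So the Nash equilibrium is full contribution by all 11; the group earns 10.7 × 1.48 × 198 = 3135.53.

3135.53 million dollars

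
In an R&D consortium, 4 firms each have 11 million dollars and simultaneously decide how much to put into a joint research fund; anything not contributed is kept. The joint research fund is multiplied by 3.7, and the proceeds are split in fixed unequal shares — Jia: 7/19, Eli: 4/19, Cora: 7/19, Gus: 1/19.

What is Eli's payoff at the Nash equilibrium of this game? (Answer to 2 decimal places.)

A player with share s gets back 3.7·s per unit contributed, so full contribution is dominant for anyone with s > 1/3.7 = 0.2703 and zero contribution is dominant for anyone below.
Jia and Cora are above the threshold, contributing 11 each; the remaining 2 contribute 0. Total contributed: 22.
Eli keeps 11 and receives 3.7 × 22 × 4/19 = 17.14 from the joint research fund, for a payoff of 28.14.

28.14 million dollars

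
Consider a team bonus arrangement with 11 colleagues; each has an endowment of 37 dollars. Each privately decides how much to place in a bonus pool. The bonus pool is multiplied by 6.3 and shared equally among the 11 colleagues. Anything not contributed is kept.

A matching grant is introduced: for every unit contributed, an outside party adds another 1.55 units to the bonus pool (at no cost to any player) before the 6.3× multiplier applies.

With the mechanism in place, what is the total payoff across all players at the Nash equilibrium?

With the mechanism, a contributed unit returns 6.3 × 2.55 / 11 = 1.4605 per unit of net cost to the contributor — now above 1 — so contributing fully is weakly dominant for every player.
At the Nash equilibrium everyone contributes 37. Group total payoff = 6.3 × 2.55 × 407 = 6538.46.

6538.46 dollars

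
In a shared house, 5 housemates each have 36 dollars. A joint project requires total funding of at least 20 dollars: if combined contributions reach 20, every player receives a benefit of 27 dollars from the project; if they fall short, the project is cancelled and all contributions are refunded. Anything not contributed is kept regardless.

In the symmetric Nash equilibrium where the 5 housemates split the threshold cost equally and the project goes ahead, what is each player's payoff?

59 dollars

Equal share of the threshold: 20/5 = 4.
At this profile no one gains by cutting their contribution: any cut drops the total below 20, the project is cancelled, contributions are refunded, and the deviator ends with 36, which is less than 36 − 4 + 27 = 59. Contributing more than 4 just wastes the excess. So contributing exactly 4 is a best response.
Each player's payoff: 36 − 4 + 27 = 59.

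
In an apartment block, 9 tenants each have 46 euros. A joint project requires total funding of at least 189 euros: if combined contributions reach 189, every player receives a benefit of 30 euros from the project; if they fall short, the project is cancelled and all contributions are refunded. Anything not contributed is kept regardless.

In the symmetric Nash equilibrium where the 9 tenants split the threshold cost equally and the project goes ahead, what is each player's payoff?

55 euros

Equal share of the threshold: 189/9 = 21.
At this profile no one gains by cutting their contribution: any cut drops the total below 189, the project is cancelled, contributions are refunded, and the deviator ends with 46, which is less than 46 − 21 + 30 = 55. Contributing more than 21 just wastes the excess. So contributing exactly 21 is a best response.
Each player's payoff: 46 − 21 + 30 = 55.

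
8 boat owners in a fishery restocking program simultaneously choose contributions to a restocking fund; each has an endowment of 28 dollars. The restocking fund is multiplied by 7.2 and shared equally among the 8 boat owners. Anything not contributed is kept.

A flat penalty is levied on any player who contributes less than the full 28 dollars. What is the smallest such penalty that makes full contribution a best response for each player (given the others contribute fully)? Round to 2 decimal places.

2.80 dollars

Given the others contribute fully, the best deviation is to contribute 0 (any partial contribution still incurs the fine and gives up units whose private return 0.9000 is below 1).
Deviating from 28 to 0 saves 28 dollars but forfeits the deviator's share of the drop in the restocking fund: 7.2/8 × 28 = 25.20.
So the deviation gain is 28 − 25.20 = 2.80, and the fine must be at least 2.80 dollars to wipe it out.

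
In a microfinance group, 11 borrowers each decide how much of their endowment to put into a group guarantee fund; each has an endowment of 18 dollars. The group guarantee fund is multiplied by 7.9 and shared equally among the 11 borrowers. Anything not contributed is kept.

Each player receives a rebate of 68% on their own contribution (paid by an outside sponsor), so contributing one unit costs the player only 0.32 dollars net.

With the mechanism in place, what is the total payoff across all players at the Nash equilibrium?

With the mechanism, a contributed unit returns (7.9/11) / 0.32 = 2.2443 per unit of net cost to the contributor — now above 1 — so contributing fully is weakly dominant for every player.
So the Nash equilibrium is full contribution by all 11; the group earns 11 × (18 × 0.68 + 7.9 × 18) = 1698.84.

1698.84 dollars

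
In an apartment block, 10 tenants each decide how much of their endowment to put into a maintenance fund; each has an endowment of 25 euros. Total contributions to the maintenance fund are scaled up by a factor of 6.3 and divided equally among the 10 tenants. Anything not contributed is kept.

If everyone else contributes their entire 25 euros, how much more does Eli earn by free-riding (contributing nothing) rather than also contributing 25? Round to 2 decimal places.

Switching from a contribution of 25 to 0 lets Eli keep an extra 25 euros, but lowers the maintenance fund by 25, which costs Eli their own share of that drop: 6.3/10 × 25 = 15.75.
Net gain = 25 − 15.75 = 9.25. The private return per contributed unit (0.6300) is below 1, so free-riding is indeed the best response regardless of what the others do.

9.25 euros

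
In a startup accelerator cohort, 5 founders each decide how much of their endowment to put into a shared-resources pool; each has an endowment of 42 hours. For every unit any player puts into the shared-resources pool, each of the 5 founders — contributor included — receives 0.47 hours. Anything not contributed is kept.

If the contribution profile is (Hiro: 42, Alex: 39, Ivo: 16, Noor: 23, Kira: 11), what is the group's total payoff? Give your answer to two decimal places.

386.85 hours

Total contributed: 42 + 39 + 16 + 23 + 11 = 131; total kept: 5 × 42 − 131 = 79.
The shared-resources pool pays out 0.47 × 5 × 131 = 307.85 in aggregate.
Group total = 79 + 307.85 = 386.85.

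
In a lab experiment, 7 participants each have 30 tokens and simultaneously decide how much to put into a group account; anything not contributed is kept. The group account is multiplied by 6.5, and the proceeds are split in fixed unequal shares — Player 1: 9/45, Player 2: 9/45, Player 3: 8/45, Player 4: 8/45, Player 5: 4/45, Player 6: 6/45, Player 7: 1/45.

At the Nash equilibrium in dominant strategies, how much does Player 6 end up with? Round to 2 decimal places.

134.00 tokens

Each unit j contributes comes back to j as 6.5 × (j's share), so j prefers to contribute only if that share exceeds 1/6.5 = 0.1538; otherwise keeping the unit dominates.
The shares above 0.1538 belong to Player 1, Player 2, Player 3 and Player 4, contributing 30 each; the remaining 3 contribute 0. Total contributed: 120.
Player 6 keeps 30 and receives 6.5 × 120 × 6/45 = 104.00 from the group account, for a payoff of 134.00.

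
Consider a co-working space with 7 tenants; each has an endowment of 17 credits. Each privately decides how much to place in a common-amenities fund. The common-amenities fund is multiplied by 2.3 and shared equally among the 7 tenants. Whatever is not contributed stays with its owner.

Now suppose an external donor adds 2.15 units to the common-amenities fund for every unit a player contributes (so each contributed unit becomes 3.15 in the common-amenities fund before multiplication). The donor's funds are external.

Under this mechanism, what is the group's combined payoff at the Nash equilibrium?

862.16 credits

Under the mechanism each unit contributed yields 2.3 × 3.15 / 7 = 1.0350 back to its contributor per unit of net cost, which exceeds 1, making full contribution the dominant choice for everyone.
At the Nash equilibrium everyone contributes 17. Group total payoff = 2.3 × 3.15 × 119 = 862.16.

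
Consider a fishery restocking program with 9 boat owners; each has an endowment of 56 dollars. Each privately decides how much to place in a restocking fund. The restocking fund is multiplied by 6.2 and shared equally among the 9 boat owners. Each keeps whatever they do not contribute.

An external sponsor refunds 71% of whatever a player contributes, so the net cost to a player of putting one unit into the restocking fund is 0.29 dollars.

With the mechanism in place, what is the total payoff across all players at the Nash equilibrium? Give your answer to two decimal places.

3482.64 dollars

With the mechanism, a contributed unit returns (6.2/9) / 0.29 = 2.3755 per unit of net cost to the contributor — now above 1 — so contributing fully is weakly dominant for every player.
So the Nash equilibrium is full contribution by all 9; the group earns 9 × (56 × 0.71 + 6.2 × 56) = 3482.64.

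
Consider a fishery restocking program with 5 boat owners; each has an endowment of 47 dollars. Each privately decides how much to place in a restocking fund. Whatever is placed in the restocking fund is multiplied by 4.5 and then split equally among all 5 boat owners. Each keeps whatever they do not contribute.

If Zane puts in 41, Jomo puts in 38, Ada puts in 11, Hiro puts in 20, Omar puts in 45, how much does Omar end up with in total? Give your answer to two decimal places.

Total contributed: 41 + 38 + 11 + 20 + 45 = 155.
Each receives 4.5 × 155 / 5 = 139.50 from the restocking fund.
Omar keeps 47 − 45 = 2, so Omar's payoff is 2 + 139.50 = 141.50.

141.50 dollars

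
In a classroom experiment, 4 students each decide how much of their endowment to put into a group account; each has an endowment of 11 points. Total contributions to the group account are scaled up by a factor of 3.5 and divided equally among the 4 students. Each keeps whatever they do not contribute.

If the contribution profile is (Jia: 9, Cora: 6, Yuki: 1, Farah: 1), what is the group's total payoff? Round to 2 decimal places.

Total contributed: 9 + 6 + 1 + 1 = 17; total kept: 4 × 11 − 17 = 27.
The group account pays out 3.5 × 17 = 59.50 in aggregate.
Group total = 27 + 59.50 = 86.50.

86.50 points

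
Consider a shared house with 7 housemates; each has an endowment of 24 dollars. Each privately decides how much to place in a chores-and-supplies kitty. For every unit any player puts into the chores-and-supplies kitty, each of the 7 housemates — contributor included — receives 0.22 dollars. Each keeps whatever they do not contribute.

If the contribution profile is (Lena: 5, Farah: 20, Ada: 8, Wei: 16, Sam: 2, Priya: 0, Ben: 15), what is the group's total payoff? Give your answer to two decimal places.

203.64 dollars

Total contributed: 5 + 20 + 8 + 16 + 2 + 0 + 15 = 66; total kept: 7 × 24 − 66 = 102.
The chores-and-supplies kitty pays out 0.22 × 7 × 66 = 101.64 in aggregate.
Group total = 102 + 101.64 = 203.64.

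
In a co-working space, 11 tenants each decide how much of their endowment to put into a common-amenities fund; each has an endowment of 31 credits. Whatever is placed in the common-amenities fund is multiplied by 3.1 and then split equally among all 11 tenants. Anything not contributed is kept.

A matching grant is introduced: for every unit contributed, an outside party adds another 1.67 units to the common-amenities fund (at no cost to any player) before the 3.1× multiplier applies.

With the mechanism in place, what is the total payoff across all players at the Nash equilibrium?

341.00 credits

Even with the mechanism, each unit contributed returns only 3.1 × 2.67 / 11 = 0.7525 per unit of net cost, so contributing nothing is still dominant.
Everyone keeps their endowment and the group total is 11 × 31 = 341.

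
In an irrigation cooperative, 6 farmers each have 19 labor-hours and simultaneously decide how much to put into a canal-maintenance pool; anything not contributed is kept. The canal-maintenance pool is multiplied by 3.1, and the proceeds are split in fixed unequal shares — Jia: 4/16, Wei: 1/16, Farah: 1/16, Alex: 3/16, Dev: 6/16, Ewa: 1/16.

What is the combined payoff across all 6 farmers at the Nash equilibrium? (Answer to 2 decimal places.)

153.90 labor-hours

Each unit j contributes comes back to j as 3.1 × (j's share), so j prefers to contribute only if that share exceeds 1/3.1 = 0.3226; otherwise keeping the unit dominates.
The only share above 0.3226 is Dev's 6/16, contributing 19; the remaining 5 contribute 0. Total contributed: 19.
The canal-maintenance pool pays out 3.1 × 19 = 58.90 in total (split across the unequal shares, but the aggregate is all that matters for the group sum).
The 5 free-riders keep 19 each, adding 95. Group total = 95 + 58.90 = 153.90.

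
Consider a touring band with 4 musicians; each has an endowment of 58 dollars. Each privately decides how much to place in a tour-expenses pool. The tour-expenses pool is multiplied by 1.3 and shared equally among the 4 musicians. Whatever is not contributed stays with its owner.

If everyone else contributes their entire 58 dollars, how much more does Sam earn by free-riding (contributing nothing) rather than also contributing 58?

Switching from a contribution of 58 to 0 lets Sam keep an extra 58 dollars, but lowers the tour-expenses pool by 58, which costs Sam their own share of that drop: 1.3/4 × 58 = 18.85.
Net gain = 58 − 18.85 = 39.15. The private return per contributed unit (0.3250) is below 1, so free-riding is indeed the best response regardless of what the others do.

39.15 dollars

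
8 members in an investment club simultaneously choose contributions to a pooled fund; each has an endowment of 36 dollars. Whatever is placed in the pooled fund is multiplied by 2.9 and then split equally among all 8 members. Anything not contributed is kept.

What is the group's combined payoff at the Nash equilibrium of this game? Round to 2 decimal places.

Each contributed unit returns 2.9/8 = 0.3625 to its contributor — below 1 — so contributing 0 is dominant for every player. At the Nash equilibrium everyone keeps their 36, and the group total is 8 × 36 = 288.

288.00 dollars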